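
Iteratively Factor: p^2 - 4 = (p - 2)*(p + 2)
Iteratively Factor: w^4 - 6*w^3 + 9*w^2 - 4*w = (w - 1)*(w^3 - 5*w^2 + 4*w) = w*(w - 1)*(w^2 - 5*w + 4) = w*(w - 4)*(w - 1)*(w - 1)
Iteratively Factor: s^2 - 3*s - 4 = (s + 1)*(s - 4)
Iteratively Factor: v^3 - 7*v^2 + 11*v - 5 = (v - 1)*(v^2 - 6*v + 5) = (v - 5)*(v - 1)*(v - 1)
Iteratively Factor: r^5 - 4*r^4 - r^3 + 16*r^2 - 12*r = (r - 2)*(r^4 - 2*r^3 - 5*r^2 + 6*r) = (r - 2)*(r + 2)*(r^3 - 4*r^2 + 3*r) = (r - 2)*(r - 1)*(r + 2)*(r^2 - 3*r) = (r - 3)*(r - 2)*(r - 1)*(r + 2)*(r)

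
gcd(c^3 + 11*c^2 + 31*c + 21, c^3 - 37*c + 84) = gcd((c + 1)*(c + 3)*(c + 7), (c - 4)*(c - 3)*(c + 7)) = c + 7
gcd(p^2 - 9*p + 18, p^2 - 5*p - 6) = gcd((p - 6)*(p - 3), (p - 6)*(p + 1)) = p - 6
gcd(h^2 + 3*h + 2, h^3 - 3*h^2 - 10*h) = h + 2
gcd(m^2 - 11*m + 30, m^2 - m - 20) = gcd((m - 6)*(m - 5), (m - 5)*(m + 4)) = m - 5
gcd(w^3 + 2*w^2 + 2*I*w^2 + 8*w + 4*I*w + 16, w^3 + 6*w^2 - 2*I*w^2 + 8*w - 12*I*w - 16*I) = w^2 + w*(2 - 2*I) - 4*I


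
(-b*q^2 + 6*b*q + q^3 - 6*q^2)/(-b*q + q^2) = q - 6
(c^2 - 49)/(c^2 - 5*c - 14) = (c + 7)/(c + 2)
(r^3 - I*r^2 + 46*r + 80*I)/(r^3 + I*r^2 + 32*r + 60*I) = (r - 8*I)/(r - 6*I)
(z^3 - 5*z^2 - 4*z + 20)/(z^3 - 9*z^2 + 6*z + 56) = (z^2 - 7*z + 10)/(z^2 - 11*z + 28)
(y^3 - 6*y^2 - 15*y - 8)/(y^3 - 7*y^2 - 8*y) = (y + 1)/y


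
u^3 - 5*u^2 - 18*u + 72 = (u - 6)*(u - 3)*(u + 4)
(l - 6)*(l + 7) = l^2 + l - 42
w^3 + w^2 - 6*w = w*(w - 2)*(w + 3)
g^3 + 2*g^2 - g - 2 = (g - 1)*(g + 1)*(g + 2)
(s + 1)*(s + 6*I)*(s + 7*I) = s^3 + s^2 + 13*I*s^2 - 42*s + 13*I*s - 42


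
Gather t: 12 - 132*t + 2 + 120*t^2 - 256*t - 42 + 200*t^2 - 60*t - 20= 320*t^2 - 448*t - 48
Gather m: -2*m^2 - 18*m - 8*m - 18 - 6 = -2*m^2 - 26*m - 24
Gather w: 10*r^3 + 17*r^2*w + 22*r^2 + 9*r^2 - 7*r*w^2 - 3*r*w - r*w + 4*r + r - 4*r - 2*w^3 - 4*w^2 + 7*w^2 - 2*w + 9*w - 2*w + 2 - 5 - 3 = 10*r^3 + 31*r^2 + r - 2*w^3 + w^2*(3 - 7*r) + w*(17*r^2 - 4*r + 5) - 6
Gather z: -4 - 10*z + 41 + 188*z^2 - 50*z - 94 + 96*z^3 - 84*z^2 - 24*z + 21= 96*z^3 + 104*z^2 - 84*z - 36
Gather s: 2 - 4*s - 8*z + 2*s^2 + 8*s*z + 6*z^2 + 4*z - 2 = 2*s^2 + s*(8*z - 4) + 6*z^2 - 4*z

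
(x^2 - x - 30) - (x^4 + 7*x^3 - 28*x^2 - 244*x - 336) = -x^4 - 7*x^3 + 29*x^2 + 243*x + 306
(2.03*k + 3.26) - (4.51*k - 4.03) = 7.29 - 2.48*k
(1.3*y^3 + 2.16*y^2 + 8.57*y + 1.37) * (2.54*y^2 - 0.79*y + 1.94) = 3.302*y^5 + 4.4594*y^4 + 22.5834*y^3 + 0.899900000000001*y^2 + 15.5435*y + 2.6578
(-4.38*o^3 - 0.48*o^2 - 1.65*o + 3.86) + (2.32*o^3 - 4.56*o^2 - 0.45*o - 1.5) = -2.06*o^3 - 5.04*o^2 - 2.1*o + 2.36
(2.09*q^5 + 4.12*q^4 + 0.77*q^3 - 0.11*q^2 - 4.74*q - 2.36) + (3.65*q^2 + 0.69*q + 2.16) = 2.09*q^5 + 4.12*q^4 + 0.77*q^3 + 3.54*q^2 - 4.05*q - 0.2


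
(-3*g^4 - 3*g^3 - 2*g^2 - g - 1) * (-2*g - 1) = 6*g^5 + 9*g^4 + 7*g^3 + 4*g^2 + 3*g + 1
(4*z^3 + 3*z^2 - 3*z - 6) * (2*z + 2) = 8*z^4 + 14*z^3 - 18*z - 12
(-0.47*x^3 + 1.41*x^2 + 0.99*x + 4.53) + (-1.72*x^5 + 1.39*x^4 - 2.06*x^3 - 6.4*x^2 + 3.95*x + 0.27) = -1.72*x^5 + 1.39*x^4 - 2.53*x^3 - 4.99*x^2 + 4.94*x + 4.8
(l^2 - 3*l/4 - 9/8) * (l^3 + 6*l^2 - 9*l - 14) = l^5 + 21*l^4/4 - 117*l^3/8 - 14*l^2 + 165*l/8 + 63/4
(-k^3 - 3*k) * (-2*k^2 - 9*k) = 2*k^5 + 9*k^4 + 6*k^3 + 27*k^2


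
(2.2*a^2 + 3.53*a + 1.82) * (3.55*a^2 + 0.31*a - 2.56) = 7.81*a^4 + 13.2135*a^3 + 1.9233*a^2 - 8.4726*a - 4.6592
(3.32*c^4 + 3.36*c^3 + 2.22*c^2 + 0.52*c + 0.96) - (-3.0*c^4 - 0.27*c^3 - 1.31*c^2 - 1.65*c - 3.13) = 6.32*c^4 + 3.63*c^3 + 3.53*c^2 + 2.17*c + 4.09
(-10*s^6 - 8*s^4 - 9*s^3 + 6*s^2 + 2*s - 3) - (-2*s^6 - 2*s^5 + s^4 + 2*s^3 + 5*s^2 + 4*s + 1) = -8*s^6 + 2*s^5 - 9*s^4 - 11*s^3 + s^2 - 2*s - 4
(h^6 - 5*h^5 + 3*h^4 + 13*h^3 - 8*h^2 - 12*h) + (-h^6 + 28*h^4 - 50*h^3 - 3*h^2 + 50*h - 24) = -5*h^5 + 31*h^4 - 37*h^3 - 11*h^2 + 38*h - 24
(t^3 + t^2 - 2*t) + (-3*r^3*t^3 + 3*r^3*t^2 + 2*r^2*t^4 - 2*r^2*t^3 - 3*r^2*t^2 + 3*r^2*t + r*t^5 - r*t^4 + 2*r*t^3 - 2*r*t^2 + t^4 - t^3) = -3*r^3*t^3 + 3*r^3*t^2 + 2*r^2*t^4 - 2*r^2*t^3 - 3*r^2*t^2 + 3*r^2*t + r*t^5 - r*t^4 + 2*r*t^3 - 2*r*t^2 + t^4 + t^2 - 2*t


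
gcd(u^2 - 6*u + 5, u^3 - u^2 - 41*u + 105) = u - 5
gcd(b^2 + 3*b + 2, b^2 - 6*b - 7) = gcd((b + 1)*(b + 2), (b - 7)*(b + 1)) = b + 1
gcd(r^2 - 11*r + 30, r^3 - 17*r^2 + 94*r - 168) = r - 6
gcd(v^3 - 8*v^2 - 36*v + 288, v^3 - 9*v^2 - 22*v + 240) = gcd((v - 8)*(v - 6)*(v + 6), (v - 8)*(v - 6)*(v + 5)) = v^2 - 14*v + 48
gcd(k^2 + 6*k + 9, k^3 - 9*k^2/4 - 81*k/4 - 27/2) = k + 3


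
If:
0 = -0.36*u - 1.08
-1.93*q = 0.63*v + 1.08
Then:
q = -0.326424870466321*v - 0.559585492227979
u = -3.00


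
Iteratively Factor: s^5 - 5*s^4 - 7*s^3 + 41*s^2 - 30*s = (s + 3)*(s^4 - 8*s^3 + 17*s^2 - 10*s) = (s - 5)*(s + 3)*(s^3 - 3*s^2 + 2*s) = s*(s - 5)*(s + 3)*(s^2 - 3*s + 2) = s*(s - 5)*(s - 2)*(s + 3)*(s - 1)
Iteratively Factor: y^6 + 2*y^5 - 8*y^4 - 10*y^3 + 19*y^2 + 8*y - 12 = (y - 2)*(y^5 + 4*y^4 - 10*y^2 - y + 6) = (y - 2)*(y + 1)*(y^4 + 3*y^3 - 3*y^2 - 7*y + 6) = (y - 2)*(y + 1)*(y + 3)*(y^3 - 3*y + 2) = (y - 2)*(y - 1)*(y + 1)*(y + 3)*(y^2 + y - 2) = (y - 2)*(y - 1)^2*(y + 1)*(y + 3)*(y + 2)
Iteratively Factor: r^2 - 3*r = (r)*(r - 3)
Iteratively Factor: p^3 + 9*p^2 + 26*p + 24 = (p + 2)*(p^2 + 7*p + 12) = (p + 2)*(p + 3)*(p + 4)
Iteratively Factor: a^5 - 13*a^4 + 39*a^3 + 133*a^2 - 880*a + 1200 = (a - 3)*(a^4 - 10*a^3 + 9*a^2 + 160*a - 400) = (a - 4)*(a - 3)*(a^3 - 6*a^2 - 15*a + 100) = (a - 4)*(a - 3)*(a + 4)*(a^2 - 10*a + 25) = (a - 5)*(a - 4)*(a - 3)*(a + 4)*(a - 5)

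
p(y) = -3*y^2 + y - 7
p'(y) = 1 - 6*y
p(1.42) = -11.63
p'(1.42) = -7.52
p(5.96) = -107.60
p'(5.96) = -34.76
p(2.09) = -18.01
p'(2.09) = -11.54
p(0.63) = -7.56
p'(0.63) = -2.78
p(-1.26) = -13.02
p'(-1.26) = 8.56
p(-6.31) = -132.76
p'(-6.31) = 38.86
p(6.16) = -114.68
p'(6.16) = -35.96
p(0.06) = -6.95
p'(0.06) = 0.64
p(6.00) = -109.00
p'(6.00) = -35.00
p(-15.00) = -697.00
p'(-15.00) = 91.00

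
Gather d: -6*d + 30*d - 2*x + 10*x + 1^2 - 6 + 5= 24*d + 8*x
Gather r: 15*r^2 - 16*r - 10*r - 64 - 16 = 15*r^2 - 26*r - 80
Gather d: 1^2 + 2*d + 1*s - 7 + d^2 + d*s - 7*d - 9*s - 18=d^2 + d*(s - 5) - 8*s - 24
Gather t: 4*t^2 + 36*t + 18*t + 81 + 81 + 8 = 4*t^2 + 54*t + 170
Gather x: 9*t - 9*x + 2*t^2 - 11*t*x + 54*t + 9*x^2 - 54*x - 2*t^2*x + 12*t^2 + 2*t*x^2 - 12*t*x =14*t^2 + 63*t + x^2*(2*t + 9) + x*(-2*t^2 - 23*t - 63)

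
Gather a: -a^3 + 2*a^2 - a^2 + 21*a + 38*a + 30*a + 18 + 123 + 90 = -a^3 + a^2 + 89*a + 231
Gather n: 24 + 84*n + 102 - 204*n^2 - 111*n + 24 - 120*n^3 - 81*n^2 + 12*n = -120*n^3 - 285*n^2 - 15*n + 150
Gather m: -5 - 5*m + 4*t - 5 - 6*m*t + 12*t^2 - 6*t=m*(-6*t - 5) + 12*t^2 - 2*t - 10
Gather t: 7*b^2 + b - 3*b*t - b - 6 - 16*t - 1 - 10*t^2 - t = 7*b^2 - 10*t^2 + t*(-3*b - 17) - 7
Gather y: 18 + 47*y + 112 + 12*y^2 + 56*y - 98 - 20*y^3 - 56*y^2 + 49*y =-20*y^3 - 44*y^2 + 152*y + 32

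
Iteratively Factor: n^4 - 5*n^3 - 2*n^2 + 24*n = (n - 3)*(n^3 - 2*n^2 - 8*n) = (n - 4)*(n - 3)*(n^2 + 2*n) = n*(n - 4)*(n - 3)*(n + 2)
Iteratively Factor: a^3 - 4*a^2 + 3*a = (a - 1)*(a^2 - 3*a) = (a - 3)*(a - 1)*(a)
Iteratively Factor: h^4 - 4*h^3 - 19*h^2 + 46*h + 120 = (h + 2)*(h^3 - 6*h^2 - 7*h + 60) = (h + 2)*(h + 3)*(h^2 - 9*h + 20) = (h - 4)*(h + 2)*(h + 3)*(h - 5)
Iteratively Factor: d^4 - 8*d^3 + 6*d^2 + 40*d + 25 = (d + 1)*(d^3 - 9*d^2 + 15*d + 25) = (d - 5)*(d + 1)*(d^2 - 4*d - 5) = (d - 5)*(d + 1)^2*(d - 5)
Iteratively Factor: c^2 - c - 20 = (c - 5)*(c + 4)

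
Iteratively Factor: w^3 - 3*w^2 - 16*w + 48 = (w - 3)*(w^2 - 16) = (w - 3)*(w + 4)*(w - 4)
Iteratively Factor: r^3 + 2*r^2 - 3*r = (r + 3)*(r^2 - r) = (r - 1)*(r + 3)*(r)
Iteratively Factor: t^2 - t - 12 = (t + 3)*(t - 4)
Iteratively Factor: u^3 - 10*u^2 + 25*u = (u - 5)*(u^2 - 5*u) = u*(u - 5)*(u - 5)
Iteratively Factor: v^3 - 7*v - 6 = (v - 3)*(v^2 + 3*v + 2) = (v - 3)*(v + 2)*(v + 1)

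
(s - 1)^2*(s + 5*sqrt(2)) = s^3 - 2*s^2 + 5*sqrt(2)*s^2 - 10*sqrt(2)*s + s + 5*sqrt(2)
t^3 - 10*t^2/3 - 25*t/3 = t*(t - 5)*(t + 5/3)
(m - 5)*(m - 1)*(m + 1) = m^3 - 5*m^2 - m + 5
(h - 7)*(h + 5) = h^2 - 2*h - 35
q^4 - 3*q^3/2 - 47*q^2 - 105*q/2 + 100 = (q - 8)*(q - 1)*(q + 5/2)*(q + 5)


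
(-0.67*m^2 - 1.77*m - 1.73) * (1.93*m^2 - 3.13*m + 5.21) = -1.2931*m^4 - 1.319*m^3 - 1.2895*m^2 - 3.8068*m - 9.0133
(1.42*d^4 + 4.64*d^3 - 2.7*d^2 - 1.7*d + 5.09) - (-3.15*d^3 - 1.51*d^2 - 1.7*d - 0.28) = 1.42*d^4 + 7.79*d^3 - 1.19*d^2 + 5.37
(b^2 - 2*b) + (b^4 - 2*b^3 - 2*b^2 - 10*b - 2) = b^4 - 2*b^3 - b^2 - 12*b - 2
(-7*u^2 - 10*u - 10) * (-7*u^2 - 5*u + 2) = 49*u^4 + 105*u^3 + 106*u^2 + 30*u - 20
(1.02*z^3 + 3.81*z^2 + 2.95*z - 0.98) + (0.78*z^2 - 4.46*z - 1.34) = 1.02*z^3 + 4.59*z^2 - 1.51*z - 2.32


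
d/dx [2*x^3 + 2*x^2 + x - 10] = 6*x^2 + 4*x + 1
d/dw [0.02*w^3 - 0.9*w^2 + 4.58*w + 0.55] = 0.06*w^2 - 1.8*w + 4.58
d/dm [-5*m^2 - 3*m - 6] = -10*m - 3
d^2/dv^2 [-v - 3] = 0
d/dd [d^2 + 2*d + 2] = 2*d + 2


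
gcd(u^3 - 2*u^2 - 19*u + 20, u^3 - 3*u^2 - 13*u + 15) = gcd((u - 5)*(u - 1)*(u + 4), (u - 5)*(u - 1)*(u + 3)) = u^2 - 6*u + 5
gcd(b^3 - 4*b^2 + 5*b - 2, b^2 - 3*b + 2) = b^2 - 3*b + 2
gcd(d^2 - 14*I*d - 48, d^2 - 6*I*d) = d - 6*I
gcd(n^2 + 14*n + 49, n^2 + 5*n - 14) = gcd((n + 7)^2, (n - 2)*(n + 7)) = n + 7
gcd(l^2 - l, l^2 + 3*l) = l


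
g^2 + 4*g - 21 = (g - 3)*(g + 7)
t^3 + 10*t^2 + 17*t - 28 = (t - 1)*(t + 4)*(t + 7)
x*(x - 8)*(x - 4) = x^3 - 12*x^2 + 32*x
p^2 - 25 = (p - 5)*(p + 5)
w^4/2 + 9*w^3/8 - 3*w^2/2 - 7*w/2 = w*(w/2 + 1)*(w - 7/4)*(w + 2)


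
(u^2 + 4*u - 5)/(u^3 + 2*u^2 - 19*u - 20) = (u - 1)/(u^2 - 3*u - 4)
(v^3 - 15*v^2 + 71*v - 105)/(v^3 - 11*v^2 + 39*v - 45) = (v - 7)/(v - 3)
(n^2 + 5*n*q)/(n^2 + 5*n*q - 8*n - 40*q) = n/(n - 8)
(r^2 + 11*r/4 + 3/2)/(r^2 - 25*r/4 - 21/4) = (r + 2)/(r - 7)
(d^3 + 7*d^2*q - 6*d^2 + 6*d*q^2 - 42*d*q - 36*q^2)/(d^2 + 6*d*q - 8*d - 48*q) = (d^2 + d*q - 6*d - 6*q)/(d - 8)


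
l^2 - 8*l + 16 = (l - 4)^2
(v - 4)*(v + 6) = v^2 + 2*v - 24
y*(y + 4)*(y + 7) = y^3 + 11*y^2 + 28*y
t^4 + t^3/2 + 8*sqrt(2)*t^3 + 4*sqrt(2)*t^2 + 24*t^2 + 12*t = t*(t + 1/2)*(t + 2*sqrt(2))*(t + 6*sqrt(2))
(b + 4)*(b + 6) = b^2 + 10*b + 24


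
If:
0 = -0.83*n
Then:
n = 0.00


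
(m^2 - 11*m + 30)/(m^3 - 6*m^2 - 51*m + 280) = (m - 6)/(m^2 - m - 56)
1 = 1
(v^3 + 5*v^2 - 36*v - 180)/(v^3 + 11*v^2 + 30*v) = (v - 6)/v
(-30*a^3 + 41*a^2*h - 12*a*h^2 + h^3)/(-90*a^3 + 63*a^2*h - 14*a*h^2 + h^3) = (a - h)/(3*a - h)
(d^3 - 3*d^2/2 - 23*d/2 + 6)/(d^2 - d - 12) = d - 1/2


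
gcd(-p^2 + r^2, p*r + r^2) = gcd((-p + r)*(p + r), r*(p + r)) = p + r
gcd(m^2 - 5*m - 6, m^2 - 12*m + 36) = m - 6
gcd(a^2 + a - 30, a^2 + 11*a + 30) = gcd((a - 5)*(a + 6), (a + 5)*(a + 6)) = a + 6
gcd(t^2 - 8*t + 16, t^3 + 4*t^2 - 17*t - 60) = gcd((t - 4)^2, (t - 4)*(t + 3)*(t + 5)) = t - 4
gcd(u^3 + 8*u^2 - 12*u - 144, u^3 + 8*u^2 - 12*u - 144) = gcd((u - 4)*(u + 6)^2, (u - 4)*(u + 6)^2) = u^3 + 8*u^2 - 12*u - 144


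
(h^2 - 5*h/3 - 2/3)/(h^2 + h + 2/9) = 3*(h - 2)/(3*h + 2)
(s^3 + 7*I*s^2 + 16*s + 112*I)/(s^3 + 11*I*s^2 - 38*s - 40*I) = (s^2 + 3*I*s + 28)/(s^2 + 7*I*s - 10)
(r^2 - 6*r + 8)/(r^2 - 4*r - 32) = (-r^2 + 6*r - 8)/(-r^2 + 4*r + 32)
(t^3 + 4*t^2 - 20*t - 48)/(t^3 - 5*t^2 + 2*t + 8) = (t^2 + 8*t + 12)/(t^2 - t - 2)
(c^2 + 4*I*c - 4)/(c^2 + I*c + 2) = (c + 2*I)/(c - I)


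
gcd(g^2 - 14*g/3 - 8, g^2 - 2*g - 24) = g - 6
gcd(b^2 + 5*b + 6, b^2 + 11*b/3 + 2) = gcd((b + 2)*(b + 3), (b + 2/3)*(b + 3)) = b + 3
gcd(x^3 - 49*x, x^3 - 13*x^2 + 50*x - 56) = x - 7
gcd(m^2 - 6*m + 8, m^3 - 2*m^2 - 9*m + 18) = m - 2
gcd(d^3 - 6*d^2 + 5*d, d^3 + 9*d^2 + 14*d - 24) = d - 1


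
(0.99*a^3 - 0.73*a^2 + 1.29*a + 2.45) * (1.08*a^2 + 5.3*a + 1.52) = 1.0692*a^5 + 4.4586*a^4 - 0.971*a^3 + 8.3734*a^2 + 14.9458*a + 3.724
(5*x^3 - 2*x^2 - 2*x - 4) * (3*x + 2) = 15*x^4 + 4*x^3 - 10*x^2 - 16*x - 8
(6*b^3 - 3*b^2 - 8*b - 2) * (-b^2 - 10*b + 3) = -6*b^5 - 57*b^4 + 56*b^3 + 73*b^2 - 4*b - 6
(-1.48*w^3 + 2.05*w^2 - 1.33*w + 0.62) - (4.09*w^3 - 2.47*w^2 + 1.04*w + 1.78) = -5.57*w^3 + 4.52*w^2 - 2.37*w - 1.16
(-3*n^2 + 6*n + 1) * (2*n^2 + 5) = -6*n^4 + 12*n^3 - 13*n^2 + 30*n + 5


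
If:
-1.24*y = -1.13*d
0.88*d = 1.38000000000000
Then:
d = 1.57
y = 1.43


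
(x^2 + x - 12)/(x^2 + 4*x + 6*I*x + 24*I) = (x - 3)/(x + 6*I)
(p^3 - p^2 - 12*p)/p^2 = p - 1 - 12/p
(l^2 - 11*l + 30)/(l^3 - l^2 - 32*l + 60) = (l - 6)/(l^2 + 4*l - 12)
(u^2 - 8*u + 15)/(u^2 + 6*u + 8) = (u^2 - 8*u + 15)/(u^2 + 6*u + 8)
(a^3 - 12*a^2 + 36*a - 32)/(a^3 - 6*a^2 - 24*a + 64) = (a - 2)/(a + 4)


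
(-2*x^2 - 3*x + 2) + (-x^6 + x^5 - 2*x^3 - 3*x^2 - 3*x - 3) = -x^6 + x^5 - 2*x^3 - 5*x^2 - 6*x - 1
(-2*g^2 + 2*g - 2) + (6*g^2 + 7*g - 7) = 4*g^2 + 9*g - 9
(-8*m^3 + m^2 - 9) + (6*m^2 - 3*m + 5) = -8*m^3 + 7*m^2 - 3*m - 4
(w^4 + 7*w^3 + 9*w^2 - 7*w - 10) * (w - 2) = w^5 + 5*w^4 - 5*w^3 - 25*w^2 + 4*w + 20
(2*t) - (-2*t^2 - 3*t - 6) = 2*t^2 + 5*t + 6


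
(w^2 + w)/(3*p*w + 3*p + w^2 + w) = w/(3*p + w)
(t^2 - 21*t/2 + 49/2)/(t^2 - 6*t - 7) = (t - 7/2)/(t + 1)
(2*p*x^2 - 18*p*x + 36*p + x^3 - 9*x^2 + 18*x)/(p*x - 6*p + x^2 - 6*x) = (2*p*x - 6*p + x^2 - 3*x)/(p + x)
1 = 1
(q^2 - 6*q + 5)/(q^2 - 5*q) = (q - 1)/q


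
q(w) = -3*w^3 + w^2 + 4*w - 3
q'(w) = -9*w^2 + 2*w + 4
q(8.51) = -1745.43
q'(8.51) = -630.76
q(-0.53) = -4.39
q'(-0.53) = 0.41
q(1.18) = -1.82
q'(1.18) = -6.17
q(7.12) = -1006.66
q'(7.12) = -438.01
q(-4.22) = 223.38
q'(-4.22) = -164.72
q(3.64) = -119.88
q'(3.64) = -107.97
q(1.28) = -2.53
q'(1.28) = -8.19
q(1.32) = -2.88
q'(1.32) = -9.04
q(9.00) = -2073.00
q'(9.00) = -707.00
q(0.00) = -3.00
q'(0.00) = 4.00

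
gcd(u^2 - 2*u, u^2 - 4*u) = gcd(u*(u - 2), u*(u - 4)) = u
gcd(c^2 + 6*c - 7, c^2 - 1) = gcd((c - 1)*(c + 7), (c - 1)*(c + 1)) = c - 1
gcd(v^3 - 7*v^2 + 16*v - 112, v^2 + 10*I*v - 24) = v + 4*I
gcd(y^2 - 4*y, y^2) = y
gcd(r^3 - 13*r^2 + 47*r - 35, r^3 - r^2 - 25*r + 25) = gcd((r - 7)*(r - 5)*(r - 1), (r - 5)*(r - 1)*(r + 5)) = r^2 - 6*r + 5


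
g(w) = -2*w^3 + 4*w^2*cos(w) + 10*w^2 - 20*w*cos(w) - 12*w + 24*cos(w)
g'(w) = -4*w^2*sin(w) - 6*w^2 + 20*w*sin(w) + 8*w*cos(w) + 20*w - 24*sin(w) - 20*cos(w) - 12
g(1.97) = -0.17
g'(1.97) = 5.65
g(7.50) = -336.93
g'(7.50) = -278.50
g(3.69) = -12.59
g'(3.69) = -25.59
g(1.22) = -1.48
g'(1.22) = -5.26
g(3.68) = -12.33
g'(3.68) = -25.42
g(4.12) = -24.87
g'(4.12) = -30.80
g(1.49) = -2.05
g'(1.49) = 0.76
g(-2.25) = 44.34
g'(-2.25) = 5.94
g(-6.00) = 1140.53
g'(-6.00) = -493.76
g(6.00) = -97.91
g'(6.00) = -67.70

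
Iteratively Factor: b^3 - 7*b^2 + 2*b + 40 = (b - 4)*(b^2 - 3*b - 10) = (b - 4)*(b + 2)*(b - 5)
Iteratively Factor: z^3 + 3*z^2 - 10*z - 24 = (z - 3)*(z^2 + 6*z + 8) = (z - 3)*(z + 4)*(z + 2)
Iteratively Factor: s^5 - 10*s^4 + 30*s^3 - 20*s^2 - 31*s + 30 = (s + 1)*(s^4 - 11*s^3 + 41*s^2 - 61*s + 30) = (s - 1)*(s + 1)*(s^3 - 10*s^2 + 31*s - 30) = (s - 3)*(s - 1)*(s + 1)*(s^2 - 7*s + 10) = (s - 3)*(s - 2)*(s - 1)*(s + 1)*(s - 5)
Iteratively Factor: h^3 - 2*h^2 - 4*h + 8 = (h + 2)*(h^2 - 4*h + 4) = (h - 2)*(h + 2)*(h - 2)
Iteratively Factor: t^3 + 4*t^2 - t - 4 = (t + 1)*(t^2 + 3*t - 4) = (t + 1)*(t + 4)*(t - 1)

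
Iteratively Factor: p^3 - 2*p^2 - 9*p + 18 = (p + 3)*(p^2 - 5*p + 6) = (p - 3)*(p + 3)*(p - 2)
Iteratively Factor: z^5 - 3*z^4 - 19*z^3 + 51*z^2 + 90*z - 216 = (z - 3)*(z^4 - 19*z^2 - 6*z + 72) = (z - 3)*(z - 2)*(z^3 + 2*z^2 - 15*z - 36) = (z - 3)*(z - 2)*(z + 3)*(z^2 - z - 12) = (z - 4)*(z - 3)*(z - 2)*(z + 3)*(z + 3)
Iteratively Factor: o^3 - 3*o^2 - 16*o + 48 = (o - 4)*(o^2 + o - 12) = (o - 4)*(o + 4)*(o - 3)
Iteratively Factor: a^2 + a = (a)*(a + 1)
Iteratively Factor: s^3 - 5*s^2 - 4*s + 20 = (s + 2)*(s^2 - 7*s + 10) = (s - 2)*(s + 2)*(s - 5)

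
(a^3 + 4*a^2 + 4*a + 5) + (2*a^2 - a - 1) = a^3 + 6*a^2 + 3*a + 4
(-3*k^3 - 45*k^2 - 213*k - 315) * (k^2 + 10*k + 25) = -3*k^5 - 75*k^4 - 738*k^3 - 3570*k^2 - 8475*k - 7875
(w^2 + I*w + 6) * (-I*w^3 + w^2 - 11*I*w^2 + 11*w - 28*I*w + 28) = -I*w^5 + 2*w^4 - 11*I*w^4 + 22*w^3 - 33*I*w^3 + 62*w^2 - 55*I*w^2 + 66*w - 140*I*w + 168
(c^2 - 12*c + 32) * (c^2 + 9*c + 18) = c^4 - 3*c^3 - 58*c^2 + 72*c + 576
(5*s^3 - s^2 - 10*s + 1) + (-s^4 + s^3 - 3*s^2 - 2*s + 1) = -s^4 + 6*s^3 - 4*s^2 - 12*s + 2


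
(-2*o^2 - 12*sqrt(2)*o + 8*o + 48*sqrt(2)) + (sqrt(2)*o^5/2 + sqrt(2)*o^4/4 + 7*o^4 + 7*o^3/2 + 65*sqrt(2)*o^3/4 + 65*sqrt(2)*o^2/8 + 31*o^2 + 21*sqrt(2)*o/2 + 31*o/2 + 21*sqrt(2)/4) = sqrt(2)*o^5/2 + sqrt(2)*o^4/4 + 7*o^4 + 7*o^3/2 + 65*sqrt(2)*o^3/4 + 65*sqrt(2)*o^2/8 + 29*o^2 - 3*sqrt(2)*o/2 + 47*o/2 + 213*sqrt(2)/4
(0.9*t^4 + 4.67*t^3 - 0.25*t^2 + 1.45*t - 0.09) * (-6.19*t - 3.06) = -5.571*t^5 - 31.6613*t^4 - 12.7427*t^3 - 8.2105*t^2 - 3.8799*t + 0.2754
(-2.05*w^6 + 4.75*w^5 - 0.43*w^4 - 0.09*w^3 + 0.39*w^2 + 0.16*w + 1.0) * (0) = 0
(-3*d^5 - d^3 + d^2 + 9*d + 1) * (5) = -15*d^5 - 5*d^3 + 5*d^2 + 45*d + 5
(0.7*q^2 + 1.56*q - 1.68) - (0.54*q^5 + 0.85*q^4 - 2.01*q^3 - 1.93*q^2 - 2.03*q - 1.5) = -0.54*q^5 - 0.85*q^4 + 2.01*q^3 + 2.63*q^2 + 3.59*q - 0.18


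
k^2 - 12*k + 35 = (k - 7)*(k - 5)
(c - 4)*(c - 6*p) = c^2 - 6*c*p - 4*c + 24*p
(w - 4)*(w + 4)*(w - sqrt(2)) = w^3 - sqrt(2)*w^2 - 16*w + 16*sqrt(2)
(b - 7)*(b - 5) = b^2 - 12*b + 35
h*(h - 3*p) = h^2 - 3*h*p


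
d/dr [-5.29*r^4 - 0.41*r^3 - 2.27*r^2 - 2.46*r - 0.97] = -21.16*r^3 - 1.23*r^2 - 4.54*r - 2.46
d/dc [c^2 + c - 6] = 2*c + 1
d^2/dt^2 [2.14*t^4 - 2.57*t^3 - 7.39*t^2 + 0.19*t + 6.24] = 25.68*t^2 - 15.42*t - 14.78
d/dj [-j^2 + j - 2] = 1 - 2*j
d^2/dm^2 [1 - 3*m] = 0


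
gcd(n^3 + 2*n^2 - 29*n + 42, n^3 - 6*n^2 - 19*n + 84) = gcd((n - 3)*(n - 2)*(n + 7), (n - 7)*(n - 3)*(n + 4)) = n - 3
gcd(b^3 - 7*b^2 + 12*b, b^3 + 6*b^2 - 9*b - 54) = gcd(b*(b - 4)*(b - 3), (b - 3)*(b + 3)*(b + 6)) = b - 3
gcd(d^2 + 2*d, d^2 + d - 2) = d + 2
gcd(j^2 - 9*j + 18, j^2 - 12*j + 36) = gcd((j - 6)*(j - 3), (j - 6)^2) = j - 6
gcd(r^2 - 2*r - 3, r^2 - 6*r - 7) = r + 1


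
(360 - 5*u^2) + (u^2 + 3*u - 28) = -4*u^2 + 3*u + 332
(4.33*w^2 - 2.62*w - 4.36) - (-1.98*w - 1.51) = 4.33*w^2 - 0.64*w - 2.85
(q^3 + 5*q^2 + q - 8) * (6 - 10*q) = -10*q^4 - 44*q^3 + 20*q^2 + 86*q - 48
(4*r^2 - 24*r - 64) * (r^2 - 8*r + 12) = 4*r^4 - 56*r^3 + 176*r^2 + 224*r - 768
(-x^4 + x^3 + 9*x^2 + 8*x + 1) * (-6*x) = 6*x^5 - 6*x^4 - 54*x^3 - 48*x^2 - 6*x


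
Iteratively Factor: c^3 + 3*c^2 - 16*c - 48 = (c + 4)*(c^2 - c - 12) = (c - 4)*(c + 4)*(c + 3)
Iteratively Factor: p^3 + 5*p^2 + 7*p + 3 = (p + 1)*(p^2 + 4*p + 3) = (p + 1)^2*(p + 3)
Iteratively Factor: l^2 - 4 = (l - 2)*(l + 2)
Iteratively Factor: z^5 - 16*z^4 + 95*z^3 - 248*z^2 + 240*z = (z - 4)*(z^4 - 12*z^3 + 47*z^2 - 60*z) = z*(z - 4)*(z^3 - 12*z^2 + 47*z - 60) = z*(z - 5)*(z - 4)*(z^2 - 7*z + 12) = z*(z - 5)*(z - 4)^2*(z - 3)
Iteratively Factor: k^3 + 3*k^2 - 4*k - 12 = (k + 2)*(k^2 + k - 6) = (k + 2)*(k + 3)*(k - 2)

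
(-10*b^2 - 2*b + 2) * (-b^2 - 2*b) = 10*b^4 + 22*b^3 + 2*b^2 - 4*b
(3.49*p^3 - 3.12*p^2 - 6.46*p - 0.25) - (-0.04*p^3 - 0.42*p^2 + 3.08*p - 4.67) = 3.53*p^3 - 2.7*p^2 - 9.54*p + 4.42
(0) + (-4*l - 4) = -4*l - 4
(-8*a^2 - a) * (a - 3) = -8*a^3 + 23*a^2 + 3*a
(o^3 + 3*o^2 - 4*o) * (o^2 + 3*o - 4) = o^5 + 6*o^4 + o^3 - 24*o^2 + 16*o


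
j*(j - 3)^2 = j^3 - 6*j^2 + 9*j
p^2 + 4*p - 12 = (p - 2)*(p + 6)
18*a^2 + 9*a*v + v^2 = (3*a + v)*(6*a + v)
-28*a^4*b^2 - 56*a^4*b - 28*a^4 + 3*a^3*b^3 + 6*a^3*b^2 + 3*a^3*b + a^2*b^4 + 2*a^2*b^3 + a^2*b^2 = (-4*a + b)*(7*a + b)*(a*b + a)^2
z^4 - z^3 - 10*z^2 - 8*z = z*(z - 4)*(z + 1)*(z + 2)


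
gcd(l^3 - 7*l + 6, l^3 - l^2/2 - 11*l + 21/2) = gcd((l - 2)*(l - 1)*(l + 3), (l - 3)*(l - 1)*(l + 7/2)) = l - 1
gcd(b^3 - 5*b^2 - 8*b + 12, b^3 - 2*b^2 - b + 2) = b - 1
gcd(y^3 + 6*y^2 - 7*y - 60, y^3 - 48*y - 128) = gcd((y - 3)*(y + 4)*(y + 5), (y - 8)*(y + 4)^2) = y + 4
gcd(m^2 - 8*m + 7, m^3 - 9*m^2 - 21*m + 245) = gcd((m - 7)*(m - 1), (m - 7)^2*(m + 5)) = m - 7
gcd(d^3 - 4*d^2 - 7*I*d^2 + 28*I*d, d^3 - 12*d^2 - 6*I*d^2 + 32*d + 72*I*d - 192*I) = d - 4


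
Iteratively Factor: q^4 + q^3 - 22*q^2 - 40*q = (q)*(q^3 + q^2 - 22*q - 40) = q*(q + 2)*(q^2 - q - 20) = q*(q + 2)*(q + 4)*(q - 5)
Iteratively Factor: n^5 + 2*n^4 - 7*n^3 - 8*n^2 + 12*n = (n)*(n^4 + 2*n^3 - 7*n^2 - 8*n + 12) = n*(n + 3)*(n^3 - n^2 - 4*n + 4) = n*(n - 2)*(n + 3)*(n^2 + n - 2) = n*(n - 2)*(n - 1)*(n + 3)*(n + 2)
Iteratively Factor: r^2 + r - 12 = (r + 4)*(r - 3)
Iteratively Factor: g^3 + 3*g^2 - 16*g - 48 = (g - 4)*(g^2 + 7*g + 12) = (g - 4)*(g + 3)*(g + 4)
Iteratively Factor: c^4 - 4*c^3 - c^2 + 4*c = (c)*(c^3 - 4*c^2 - c + 4) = c*(c + 1)*(c^2 - 5*c + 4) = c*(c - 4)*(c + 1)*(c - 1)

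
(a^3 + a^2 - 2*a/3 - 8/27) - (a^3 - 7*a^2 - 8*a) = 8*a^2 + 22*a/3 - 8/27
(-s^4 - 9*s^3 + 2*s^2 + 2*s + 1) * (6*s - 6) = -6*s^5 - 48*s^4 + 66*s^3 - 6*s - 6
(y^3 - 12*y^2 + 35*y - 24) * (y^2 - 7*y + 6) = y^5 - 19*y^4 + 125*y^3 - 341*y^2 + 378*y - 144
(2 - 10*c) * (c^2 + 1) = -10*c^3 + 2*c^2 - 10*c + 2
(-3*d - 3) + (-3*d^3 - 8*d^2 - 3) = -3*d^3 - 8*d^2 - 3*d - 6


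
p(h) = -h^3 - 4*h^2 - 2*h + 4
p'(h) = -3*h^2 - 8*h - 2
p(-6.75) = 142.80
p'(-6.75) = -84.69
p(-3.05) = 1.26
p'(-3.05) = -5.51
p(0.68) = 0.48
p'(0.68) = -8.83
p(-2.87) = 0.43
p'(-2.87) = -3.75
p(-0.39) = 4.23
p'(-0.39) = 0.66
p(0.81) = -0.78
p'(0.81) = -10.45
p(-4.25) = 17.02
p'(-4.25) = -22.19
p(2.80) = -54.91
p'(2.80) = -47.92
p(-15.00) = 2509.00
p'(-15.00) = -557.00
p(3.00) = -65.00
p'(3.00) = -53.00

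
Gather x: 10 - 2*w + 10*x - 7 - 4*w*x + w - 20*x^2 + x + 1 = -w - 20*x^2 + x*(11 - 4*w) + 4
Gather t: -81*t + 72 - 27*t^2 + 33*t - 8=-27*t^2 - 48*t + 64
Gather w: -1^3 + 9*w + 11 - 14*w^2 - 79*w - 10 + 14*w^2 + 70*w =0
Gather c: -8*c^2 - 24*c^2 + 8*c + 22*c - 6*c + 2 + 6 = -32*c^2 + 24*c + 8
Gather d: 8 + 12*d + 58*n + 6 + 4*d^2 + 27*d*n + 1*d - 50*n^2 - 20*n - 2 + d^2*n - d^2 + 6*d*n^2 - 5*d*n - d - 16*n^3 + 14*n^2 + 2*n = d^2*(n + 3) + d*(6*n^2 + 22*n + 12) - 16*n^3 - 36*n^2 + 40*n + 12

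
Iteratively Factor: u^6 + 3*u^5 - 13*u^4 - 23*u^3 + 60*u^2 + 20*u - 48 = (u + 4)*(u^5 - u^4 - 9*u^3 + 13*u^2 + 8*u - 12) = (u - 2)*(u + 4)*(u^4 + u^3 - 7*u^2 - u + 6) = (u - 2)*(u - 1)*(u + 4)*(u^3 + 2*u^2 - 5*u - 6) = (u - 2)^2*(u - 1)*(u + 4)*(u^2 + 4*u + 3) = (u - 2)^2*(u - 1)*(u + 1)*(u + 4)*(u + 3)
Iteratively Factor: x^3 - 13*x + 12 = (x + 4)*(x^2 - 4*x + 3) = (x - 1)*(x + 4)*(x - 3)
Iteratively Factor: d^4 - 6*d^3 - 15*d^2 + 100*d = (d - 5)*(d^3 - d^2 - 20*d) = (d - 5)^2*(d^2 + 4*d) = d*(d - 5)^2*(d + 4)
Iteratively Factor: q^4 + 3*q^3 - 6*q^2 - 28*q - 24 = (q + 2)*(q^3 + q^2 - 8*q - 12) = (q + 2)^2*(q^2 - q - 6) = (q + 2)^3*(q - 3)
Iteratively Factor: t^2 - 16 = (t + 4)*(t - 4)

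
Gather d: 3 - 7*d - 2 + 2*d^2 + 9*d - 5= 2*d^2 + 2*d - 4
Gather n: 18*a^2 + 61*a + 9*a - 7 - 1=18*a^2 + 70*a - 8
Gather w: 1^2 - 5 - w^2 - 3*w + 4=-w^2 - 3*w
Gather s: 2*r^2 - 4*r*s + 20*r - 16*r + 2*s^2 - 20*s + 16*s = 2*r^2 + 4*r + 2*s^2 + s*(-4*r - 4)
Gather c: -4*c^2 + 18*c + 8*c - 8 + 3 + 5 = -4*c^2 + 26*c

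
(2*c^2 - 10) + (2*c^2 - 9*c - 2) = 4*c^2 - 9*c - 12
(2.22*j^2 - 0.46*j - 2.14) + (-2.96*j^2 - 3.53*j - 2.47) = -0.74*j^2 - 3.99*j - 4.61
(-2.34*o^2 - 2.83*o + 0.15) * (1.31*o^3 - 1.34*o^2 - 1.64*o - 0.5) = -3.0654*o^5 - 0.5717*o^4 + 7.8263*o^3 + 5.6102*o^2 + 1.169*o - 0.075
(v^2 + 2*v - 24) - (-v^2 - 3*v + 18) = 2*v^2 + 5*v - 42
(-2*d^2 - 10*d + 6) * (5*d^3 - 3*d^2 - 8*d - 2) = -10*d^5 - 44*d^4 + 76*d^3 + 66*d^2 - 28*d - 12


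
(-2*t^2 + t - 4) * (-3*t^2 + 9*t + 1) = 6*t^4 - 21*t^3 + 19*t^2 - 35*t - 4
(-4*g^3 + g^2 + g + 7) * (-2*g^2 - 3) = 8*g^5 - 2*g^4 + 10*g^3 - 17*g^2 - 3*g - 21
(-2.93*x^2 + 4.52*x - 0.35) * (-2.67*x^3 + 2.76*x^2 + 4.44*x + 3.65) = 7.8231*x^5 - 20.1552*x^4 + 0.400499999999996*x^3 + 8.4083*x^2 + 14.944*x - 1.2775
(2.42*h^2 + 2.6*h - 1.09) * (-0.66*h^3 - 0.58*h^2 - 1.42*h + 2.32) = -1.5972*h^5 - 3.1196*h^4 - 4.225*h^3 + 2.5546*h^2 + 7.5798*h - 2.5288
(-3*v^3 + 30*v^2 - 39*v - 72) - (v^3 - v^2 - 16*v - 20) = -4*v^3 + 31*v^2 - 23*v - 52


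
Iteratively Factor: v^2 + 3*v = (v)*(v + 3)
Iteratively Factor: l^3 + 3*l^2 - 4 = (l - 1)*(l^2 + 4*l + 4) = (l - 1)*(l + 2)*(l + 2)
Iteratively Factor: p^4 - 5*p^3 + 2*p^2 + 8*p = (p - 2)*(p^3 - 3*p^2 - 4*p) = (p - 2)*(p + 1)*(p^2 - 4*p) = p*(p - 2)*(p + 1)*(p - 4)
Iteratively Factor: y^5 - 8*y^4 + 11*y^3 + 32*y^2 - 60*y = (y - 2)*(y^4 - 6*y^3 - y^2 + 30*y) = (y - 3)*(y - 2)*(y^3 - 3*y^2 - 10*y) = (y - 3)*(y - 2)*(y + 2)*(y^2 - 5*y) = (y - 5)*(y - 3)*(y - 2)*(y + 2)*(y)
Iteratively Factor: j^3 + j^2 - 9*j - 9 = (j - 3)*(j^2 + 4*j + 3) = (j - 3)*(j + 1)*(j + 3)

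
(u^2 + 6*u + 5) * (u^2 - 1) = u^4 + 6*u^3 + 4*u^2 - 6*u - 5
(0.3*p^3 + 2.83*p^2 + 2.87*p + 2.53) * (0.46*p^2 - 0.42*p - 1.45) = 0.138*p^5 + 1.1758*p^4 - 0.3034*p^3 - 4.1451*p^2 - 5.2241*p - 3.6685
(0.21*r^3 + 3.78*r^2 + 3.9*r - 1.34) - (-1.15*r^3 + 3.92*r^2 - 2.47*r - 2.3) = 1.36*r^3 - 0.14*r^2 + 6.37*r + 0.96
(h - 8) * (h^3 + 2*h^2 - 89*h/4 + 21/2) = h^4 - 6*h^3 - 153*h^2/4 + 377*h/2 - 84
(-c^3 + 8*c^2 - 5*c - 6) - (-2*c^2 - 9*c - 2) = -c^3 + 10*c^2 + 4*c - 4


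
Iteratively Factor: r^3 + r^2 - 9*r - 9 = (r + 1)*(r^2 - 9) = (r + 1)*(r + 3)*(r - 3)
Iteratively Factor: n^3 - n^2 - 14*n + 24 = (n - 2)*(n^2 + n - 12) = (n - 3)*(n - 2)*(n + 4)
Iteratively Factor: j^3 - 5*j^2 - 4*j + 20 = (j - 2)*(j^2 - 3*j - 10) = (j - 5)*(j - 2)*(j + 2)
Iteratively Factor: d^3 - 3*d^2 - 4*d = (d - 4)*(d^2 + d) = d*(d - 4)*(d + 1)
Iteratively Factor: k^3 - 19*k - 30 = (k - 5)*(k^2 + 5*k + 6) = (k - 5)*(k + 3)*(k + 2)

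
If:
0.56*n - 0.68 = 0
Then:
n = 1.21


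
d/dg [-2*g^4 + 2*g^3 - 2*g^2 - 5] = 2*g*(-4*g^2 + 3*g - 2)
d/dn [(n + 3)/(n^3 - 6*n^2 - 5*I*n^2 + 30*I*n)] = (n*(n^2 - 6*n - 5*I*n + 30*I) - (n + 3)*(3*n^2 - 12*n - 10*I*n + 30*I))/(n^2*(n^2 - 6*n - 5*I*n + 30*I)^2)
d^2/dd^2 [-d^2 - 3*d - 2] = -2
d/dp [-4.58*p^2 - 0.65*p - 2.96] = -9.16*p - 0.65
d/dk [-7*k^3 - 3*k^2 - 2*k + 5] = -21*k^2 - 6*k - 2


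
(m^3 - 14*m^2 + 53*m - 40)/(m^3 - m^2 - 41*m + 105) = (m^2 - 9*m + 8)/(m^2 + 4*m - 21)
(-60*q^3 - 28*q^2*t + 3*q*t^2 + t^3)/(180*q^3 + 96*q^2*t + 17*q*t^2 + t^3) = (-10*q^2 - 3*q*t + t^2)/(30*q^2 + 11*q*t + t^2)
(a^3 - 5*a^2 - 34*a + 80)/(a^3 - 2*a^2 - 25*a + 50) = (a - 8)/(a - 5)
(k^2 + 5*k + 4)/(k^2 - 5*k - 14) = (k^2 + 5*k + 4)/(k^2 - 5*k - 14)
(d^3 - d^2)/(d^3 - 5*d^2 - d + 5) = d^2/(d^2 - 4*d - 5)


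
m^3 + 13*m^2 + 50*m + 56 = (m + 2)*(m + 4)*(m + 7)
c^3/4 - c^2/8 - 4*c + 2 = (c/4 + 1)*(c - 4)*(c - 1/2)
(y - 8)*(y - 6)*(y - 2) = y^3 - 16*y^2 + 76*y - 96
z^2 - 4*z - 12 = (z - 6)*(z + 2)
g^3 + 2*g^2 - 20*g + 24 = (g - 2)^2*(g + 6)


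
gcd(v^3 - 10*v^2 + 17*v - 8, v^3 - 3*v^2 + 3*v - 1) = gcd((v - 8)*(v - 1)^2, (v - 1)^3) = v^2 - 2*v + 1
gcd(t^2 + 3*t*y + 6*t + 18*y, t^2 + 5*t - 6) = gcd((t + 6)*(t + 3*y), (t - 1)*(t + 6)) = t + 6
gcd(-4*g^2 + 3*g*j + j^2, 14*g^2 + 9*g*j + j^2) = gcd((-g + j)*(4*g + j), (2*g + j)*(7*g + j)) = 1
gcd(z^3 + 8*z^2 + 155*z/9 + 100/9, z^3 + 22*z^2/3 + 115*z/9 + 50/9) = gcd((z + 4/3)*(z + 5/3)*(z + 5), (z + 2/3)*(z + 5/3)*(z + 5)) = z^2 + 20*z/3 + 25/3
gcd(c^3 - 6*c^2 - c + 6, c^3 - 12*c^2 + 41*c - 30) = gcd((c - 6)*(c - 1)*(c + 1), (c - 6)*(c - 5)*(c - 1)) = c^2 - 7*c + 6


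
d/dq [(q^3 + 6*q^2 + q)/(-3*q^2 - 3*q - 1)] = (-3*q^4 - 6*q^3 - 18*q^2 - 12*q - 1)/(9*q^4 + 18*q^3 + 15*q^2 + 6*q + 1)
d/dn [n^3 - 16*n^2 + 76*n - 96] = 3*n^2 - 32*n + 76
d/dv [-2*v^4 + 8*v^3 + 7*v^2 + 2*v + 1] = -8*v^3 + 24*v^2 + 14*v + 2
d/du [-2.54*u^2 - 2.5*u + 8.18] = -5.08*u - 2.5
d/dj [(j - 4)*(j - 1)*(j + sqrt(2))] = 3*j^2 - 10*j + 2*sqrt(2)*j - 5*sqrt(2) + 4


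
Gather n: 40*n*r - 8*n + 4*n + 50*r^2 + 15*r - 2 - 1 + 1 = n*(40*r - 4) + 50*r^2 + 15*r - 2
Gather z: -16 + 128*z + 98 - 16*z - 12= 112*z + 70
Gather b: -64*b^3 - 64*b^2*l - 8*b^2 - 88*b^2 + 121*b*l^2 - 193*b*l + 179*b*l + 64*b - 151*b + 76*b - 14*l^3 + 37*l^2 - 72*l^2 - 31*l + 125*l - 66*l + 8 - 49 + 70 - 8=-64*b^3 + b^2*(-64*l - 96) + b*(121*l^2 - 14*l - 11) - 14*l^3 - 35*l^2 + 28*l + 21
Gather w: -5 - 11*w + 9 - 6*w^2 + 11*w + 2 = 6 - 6*w^2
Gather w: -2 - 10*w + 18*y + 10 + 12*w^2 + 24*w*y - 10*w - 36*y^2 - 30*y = 12*w^2 + w*(24*y - 20) - 36*y^2 - 12*y + 8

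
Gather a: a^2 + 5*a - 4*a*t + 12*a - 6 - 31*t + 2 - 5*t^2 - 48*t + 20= a^2 + a*(17 - 4*t) - 5*t^2 - 79*t + 16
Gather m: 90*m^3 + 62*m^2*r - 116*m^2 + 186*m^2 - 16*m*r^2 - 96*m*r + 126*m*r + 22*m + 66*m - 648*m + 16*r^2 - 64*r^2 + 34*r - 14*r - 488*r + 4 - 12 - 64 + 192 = 90*m^3 + m^2*(62*r + 70) + m*(-16*r^2 + 30*r - 560) - 48*r^2 - 468*r + 120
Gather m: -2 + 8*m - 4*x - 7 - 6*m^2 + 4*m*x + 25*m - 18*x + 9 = -6*m^2 + m*(4*x + 33) - 22*x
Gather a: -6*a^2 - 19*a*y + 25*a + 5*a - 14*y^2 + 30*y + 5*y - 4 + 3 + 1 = -6*a^2 + a*(30 - 19*y) - 14*y^2 + 35*y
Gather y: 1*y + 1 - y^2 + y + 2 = -y^2 + 2*y + 3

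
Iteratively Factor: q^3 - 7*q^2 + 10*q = (q - 2)*(q^2 - 5*q) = q*(q - 2)*(q - 5)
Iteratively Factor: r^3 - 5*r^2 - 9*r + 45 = (r + 3)*(r^2 - 8*r + 15) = (r - 3)*(r + 3)*(r - 5)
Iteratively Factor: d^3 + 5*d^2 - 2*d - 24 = (d - 2)*(d^2 + 7*d + 12) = (d - 2)*(d + 3)*(d + 4)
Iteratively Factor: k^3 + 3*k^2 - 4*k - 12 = (k + 3)*(k^2 - 4) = (k + 2)*(k + 3)*(k - 2)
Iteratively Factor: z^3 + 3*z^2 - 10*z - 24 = (z + 4)*(z^2 - z - 6) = (z - 3)*(z + 4)*(z + 2)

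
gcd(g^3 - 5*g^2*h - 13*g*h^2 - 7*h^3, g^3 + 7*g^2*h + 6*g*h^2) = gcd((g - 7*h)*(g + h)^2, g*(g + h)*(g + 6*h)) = g + h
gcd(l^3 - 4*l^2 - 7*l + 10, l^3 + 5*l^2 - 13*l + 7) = l - 1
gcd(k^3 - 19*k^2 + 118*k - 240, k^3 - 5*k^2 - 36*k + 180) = k^2 - 11*k + 30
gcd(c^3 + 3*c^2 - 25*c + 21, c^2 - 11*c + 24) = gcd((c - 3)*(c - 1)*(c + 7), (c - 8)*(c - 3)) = c - 3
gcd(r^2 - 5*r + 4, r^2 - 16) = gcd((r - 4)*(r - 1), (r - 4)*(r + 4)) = r - 4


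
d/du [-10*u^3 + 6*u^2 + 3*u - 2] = -30*u^2 + 12*u + 3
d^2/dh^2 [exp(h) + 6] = exp(h)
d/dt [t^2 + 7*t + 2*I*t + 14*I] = 2*t + 7 + 2*I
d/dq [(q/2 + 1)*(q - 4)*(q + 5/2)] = 3*q^2/2 + q/2 - 13/2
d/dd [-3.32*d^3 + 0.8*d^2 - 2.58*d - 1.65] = -9.96*d^2 + 1.6*d - 2.58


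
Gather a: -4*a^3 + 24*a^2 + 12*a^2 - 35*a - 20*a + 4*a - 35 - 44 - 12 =-4*a^3 + 36*a^2 - 51*a - 91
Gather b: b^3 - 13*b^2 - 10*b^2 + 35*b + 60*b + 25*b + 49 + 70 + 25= b^3 - 23*b^2 + 120*b + 144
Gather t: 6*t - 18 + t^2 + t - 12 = t^2 + 7*t - 30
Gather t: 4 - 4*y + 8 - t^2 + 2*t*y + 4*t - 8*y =-t^2 + t*(2*y + 4) - 12*y + 12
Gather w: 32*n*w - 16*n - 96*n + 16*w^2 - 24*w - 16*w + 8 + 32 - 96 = -112*n + 16*w^2 + w*(32*n - 40) - 56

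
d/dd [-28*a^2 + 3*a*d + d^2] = 3*a + 2*d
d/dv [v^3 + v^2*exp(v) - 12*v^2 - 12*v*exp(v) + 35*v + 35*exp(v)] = v^2*exp(v) + 3*v^2 - 10*v*exp(v) - 24*v + 23*exp(v) + 35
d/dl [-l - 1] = -1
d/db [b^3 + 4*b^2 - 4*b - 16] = 3*b^2 + 8*b - 4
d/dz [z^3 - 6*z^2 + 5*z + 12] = 3*z^2 - 12*z + 5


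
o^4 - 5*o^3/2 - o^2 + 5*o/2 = o*(o - 5/2)*(o - 1)*(o + 1)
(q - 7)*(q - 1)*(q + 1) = q^3 - 7*q^2 - q + 7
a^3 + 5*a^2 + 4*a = a*(a + 1)*(a + 4)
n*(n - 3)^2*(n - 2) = n^4 - 8*n^3 + 21*n^2 - 18*n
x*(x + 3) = x^2 + 3*x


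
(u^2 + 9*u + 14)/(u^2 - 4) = (u + 7)/(u - 2)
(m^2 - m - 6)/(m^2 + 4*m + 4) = (m - 3)/(m + 2)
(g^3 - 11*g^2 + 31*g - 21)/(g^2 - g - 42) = (g^2 - 4*g + 3)/(g + 6)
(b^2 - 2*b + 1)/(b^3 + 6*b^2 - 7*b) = (b - 1)/(b*(b + 7))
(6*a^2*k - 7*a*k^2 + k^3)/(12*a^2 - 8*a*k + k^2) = k*(a - k)/(2*a - k)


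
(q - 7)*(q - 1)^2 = q^3 - 9*q^2 + 15*q - 7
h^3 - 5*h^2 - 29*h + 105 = (h - 7)*(h - 3)*(h + 5)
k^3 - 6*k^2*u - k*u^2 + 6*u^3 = (k - 6*u)*(k - u)*(k + u)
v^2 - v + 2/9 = (v - 2/3)*(v - 1/3)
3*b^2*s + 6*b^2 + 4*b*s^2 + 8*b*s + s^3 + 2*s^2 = (b + s)*(3*b + s)*(s + 2)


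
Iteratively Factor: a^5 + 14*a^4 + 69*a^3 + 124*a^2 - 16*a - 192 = (a + 4)*(a^4 + 10*a^3 + 29*a^2 + 8*a - 48) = (a + 4)^2*(a^3 + 6*a^2 + 5*a - 12) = (a + 3)*(a + 4)^2*(a^2 + 3*a - 4) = (a - 1)*(a + 3)*(a + 4)^2*(a + 4)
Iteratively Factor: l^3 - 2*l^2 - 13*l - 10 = (l + 2)*(l^2 - 4*l - 5) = (l - 5)*(l + 2)*(l + 1)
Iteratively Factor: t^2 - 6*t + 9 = (t - 3)*(t - 3)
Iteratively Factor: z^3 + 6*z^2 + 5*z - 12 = (z - 1)*(z^2 + 7*z + 12) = (z - 1)*(z + 4)*(z + 3)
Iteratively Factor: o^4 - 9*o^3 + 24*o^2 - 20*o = (o - 2)*(o^3 - 7*o^2 + 10*o) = (o - 2)^2*(o^2 - 5*o) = o*(o - 2)^2*(o - 5)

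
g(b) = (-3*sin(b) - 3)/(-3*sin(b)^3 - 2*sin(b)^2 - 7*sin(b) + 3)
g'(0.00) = -3.33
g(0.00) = -1.00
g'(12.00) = -0.58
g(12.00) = -0.21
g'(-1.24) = -0.10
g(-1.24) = -0.02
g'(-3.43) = 57.78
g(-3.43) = -4.95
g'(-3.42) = 46.70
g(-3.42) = -4.43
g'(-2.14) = 0.20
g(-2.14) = -0.05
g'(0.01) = -3.51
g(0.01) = -1.03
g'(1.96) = 0.55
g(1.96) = 0.76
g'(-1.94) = 0.11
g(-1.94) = -0.02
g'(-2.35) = 0.34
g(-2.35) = -0.11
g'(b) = (-3*sin(b) - 3)*(9*sin(b)^2*cos(b) + 4*sin(b)*cos(b) + 7*cos(b))/(-3*sin(b)^3 - 2*sin(b)^2 - 7*sin(b) + 3)^2 - 3*cos(b)/(-3*sin(b)^3 - 2*sin(b)^2 - 7*sin(b) + 3) = -3*(6*sin(b)^3 + 11*sin(b)^2 + 4*sin(b) + 10)*cos(b)/(3*sin(b)^3 + 2*sin(b)^2 + 7*sin(b) - 3)^2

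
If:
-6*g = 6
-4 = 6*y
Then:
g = -1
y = -2/3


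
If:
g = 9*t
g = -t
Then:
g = 0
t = 0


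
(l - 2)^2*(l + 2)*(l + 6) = l^4 + 4*l^3 - 16*l^2 - 16*l + 48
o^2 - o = o*(o - 1)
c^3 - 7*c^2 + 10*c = c*(c - 5)*(c - 2)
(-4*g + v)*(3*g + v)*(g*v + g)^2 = -12*g^4*v^2 - 24*g^4*v - 12*g^4 - g^3*v^3 - 2*g^3*v^2 - g^3*v + g^2*v^4 + 2*g^2*v^3 + g^2*v^2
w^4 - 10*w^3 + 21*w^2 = w^2*(w - 7)*(w - 3)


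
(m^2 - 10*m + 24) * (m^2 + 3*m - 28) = m^4 - 7*m^3 - 34*m^2 + 352*m - 672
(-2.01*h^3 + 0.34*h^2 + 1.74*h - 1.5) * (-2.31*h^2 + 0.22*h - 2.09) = 4.6431*h^5 - 1.2276*h^4 + 0.256299999999999*h^3 + 3.1372*h^2 - 3.9666*h + 3.135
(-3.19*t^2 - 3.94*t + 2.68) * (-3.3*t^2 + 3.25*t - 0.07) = 10.527*t^4 + 2.6345*t^3 - 21.4257*t^2 + 8.9858*t - 0.1876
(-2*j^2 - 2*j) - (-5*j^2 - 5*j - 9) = 3*j^2 + 3*j + 9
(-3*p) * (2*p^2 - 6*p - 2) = -6*p^3 + 18*p^2 + 6*p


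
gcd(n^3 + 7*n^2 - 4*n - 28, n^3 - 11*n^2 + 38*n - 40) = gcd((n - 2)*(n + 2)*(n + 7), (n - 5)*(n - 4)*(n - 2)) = n - 2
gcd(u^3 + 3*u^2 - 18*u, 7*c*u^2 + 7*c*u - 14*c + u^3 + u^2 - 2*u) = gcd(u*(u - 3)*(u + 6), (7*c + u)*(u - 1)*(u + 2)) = 1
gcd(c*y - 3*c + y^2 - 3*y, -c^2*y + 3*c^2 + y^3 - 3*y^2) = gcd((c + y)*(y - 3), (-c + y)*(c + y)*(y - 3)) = c*y - 3*c + y^2 - 3*y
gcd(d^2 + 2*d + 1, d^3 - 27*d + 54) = 1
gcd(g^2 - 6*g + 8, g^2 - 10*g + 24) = g - 4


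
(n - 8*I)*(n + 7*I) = n^2 - I*n + 56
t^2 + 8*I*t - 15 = (t + 3*I)*(t + 5*I)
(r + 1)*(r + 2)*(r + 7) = r^3 + 10*r^2 + 23*r + 14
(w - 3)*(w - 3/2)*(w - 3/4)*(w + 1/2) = w^4 - 19*w^3/4 + 21*w^2/4 + 9*w/16 - 27/16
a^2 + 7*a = a*(a + 7)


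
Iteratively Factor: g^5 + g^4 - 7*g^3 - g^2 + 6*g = (g)*(g^4 + g^3 - 7*g^2 - g + 6) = g*(g - 1)*(g^3 + 2*g^2 - 5*g - 6) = g*(g - 2)*(g - 1)*(g^2 + 4*g + 3) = g*(g - 2)*(g - 1)*(g + 1)*(g + 3)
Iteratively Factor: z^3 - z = (z + 1)*(z^2 - z) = (z - 1)*(z + 1)*(z)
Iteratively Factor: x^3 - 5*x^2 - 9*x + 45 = (x - 3)*(x^2 - 2*x - 15) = (x - 3)*(x + 3)*(x - 5)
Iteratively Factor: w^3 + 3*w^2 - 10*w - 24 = (w + 4)*(w^2 - w - 6) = (w - 3)*(w + 4)*(w + 2)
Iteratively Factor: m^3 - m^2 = (m - 1)*(m^2) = m*(m - 1)*(m)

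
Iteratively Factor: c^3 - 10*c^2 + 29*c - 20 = (c - 1)*(c^2 - 9*c + 20) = (c - 5)*(c - 1)*(c - 4)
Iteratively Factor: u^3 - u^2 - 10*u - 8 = (u + 1)*(u^2 - 2*u - 8) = (u + 1)*(u + 2)*(u - 4)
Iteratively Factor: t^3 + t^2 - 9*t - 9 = (t + 1)*(t^2 - 9) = (t + 1)*(t + 3)*(t - 3)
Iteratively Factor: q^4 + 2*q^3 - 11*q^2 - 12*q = (q + 1)*(q^3 + q^2 - 12*q) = q*(q + 1)*(q^2 + q - 12) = q*(q + 1)*(q + 4)*(q - 3)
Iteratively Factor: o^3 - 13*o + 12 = (o + 4)*(o^2 - 4*o + 3) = (o - 3)*(o + 4)*(o - 1)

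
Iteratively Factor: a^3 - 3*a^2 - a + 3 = (a - 3)*(a^2 - 1) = (a - 3)*(a + 1)*(a - 1)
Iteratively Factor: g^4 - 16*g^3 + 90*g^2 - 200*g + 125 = (g - 1)*(g^3 - 15*g^2 + 75*g - 125) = (g - 5)*(g - 1)*(g^2 - 10*g + 25) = (g - 5)^2*(g - 1)*(g - 5)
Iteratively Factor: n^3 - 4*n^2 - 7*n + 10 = (n + 2)*(n^2 - 6*n + 5) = (n - 1)*(n + 2)*(n - 5)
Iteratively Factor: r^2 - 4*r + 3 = (r - 3)*(r - 1)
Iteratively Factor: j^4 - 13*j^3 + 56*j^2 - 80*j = (j - 4)*(j^3 - 9*j^2 + 20*j) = (j - 4)^2*(j^2 - 5*j) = (j - 5)*(j - 4)^2*(j)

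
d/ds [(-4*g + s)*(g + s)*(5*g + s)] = -19*g^2 + 4*g*s + 3*s^2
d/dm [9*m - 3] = 9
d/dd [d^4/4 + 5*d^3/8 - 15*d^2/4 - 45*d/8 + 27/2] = d^3 + 15*d^2/8 - 15*d/2 - 45/8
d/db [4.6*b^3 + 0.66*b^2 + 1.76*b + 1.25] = 13.8*b^2 + 1.32*b + 1.76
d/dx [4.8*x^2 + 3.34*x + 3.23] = 9.6*x + 3.34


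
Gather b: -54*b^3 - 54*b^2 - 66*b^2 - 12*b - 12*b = -54*b^3 - 120*b^2 - 24*b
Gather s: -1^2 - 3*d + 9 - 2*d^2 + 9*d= -2*d^2 + 6*d + 8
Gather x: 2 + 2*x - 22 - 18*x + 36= 16 - 16*x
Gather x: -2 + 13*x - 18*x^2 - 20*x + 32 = -18*x^2 - 7*x + 30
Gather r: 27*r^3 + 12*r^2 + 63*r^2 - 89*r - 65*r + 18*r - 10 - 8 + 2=27*r^3 + 75*r^2 - 136*r - 16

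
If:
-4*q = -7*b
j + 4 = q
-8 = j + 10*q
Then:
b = -16/77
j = -48/11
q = -4/11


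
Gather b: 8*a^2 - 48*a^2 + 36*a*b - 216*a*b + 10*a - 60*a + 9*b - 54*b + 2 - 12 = -40*a^2 - 50*a + b*(-180*a - 45) - 10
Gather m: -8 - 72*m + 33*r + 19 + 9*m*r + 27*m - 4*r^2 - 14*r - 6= m*(9*r - 45) - 4*r^2 + 19*r + 5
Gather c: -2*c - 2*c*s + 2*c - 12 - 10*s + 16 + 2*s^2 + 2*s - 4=-2*c*s + 2*s^2 - 8*s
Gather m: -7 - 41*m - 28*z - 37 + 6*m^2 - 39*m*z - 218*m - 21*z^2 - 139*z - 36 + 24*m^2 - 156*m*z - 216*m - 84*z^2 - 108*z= 30*m^2 + m*(-195*z - 475) - 105*z^2 - 275*z - 80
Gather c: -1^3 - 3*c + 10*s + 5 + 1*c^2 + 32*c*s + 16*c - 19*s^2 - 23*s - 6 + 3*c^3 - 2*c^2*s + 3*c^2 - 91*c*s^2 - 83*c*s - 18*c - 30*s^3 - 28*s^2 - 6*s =3*c^3 + c^2*(4 - 2*s) + c*(-91*s^2 - 51*s - 5) - 30*s^3 - 47*s^2 - 19*s - 2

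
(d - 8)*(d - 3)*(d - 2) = d^3 - 13*d^2 + 46*d - 48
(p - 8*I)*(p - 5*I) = p^2 - 13*I*p - 40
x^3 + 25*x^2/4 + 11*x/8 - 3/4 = (x - 1/4)*(x + 1/2)*(x + 6)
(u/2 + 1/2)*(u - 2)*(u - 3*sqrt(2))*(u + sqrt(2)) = u^4/2 - sqrt(2)*u^3 - u^3/2 - 4*u^2 + sqrt(2)*u^2 + 2*sqrt(2)*u + 3*u + 6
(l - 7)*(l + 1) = l^2 - 6*l - 7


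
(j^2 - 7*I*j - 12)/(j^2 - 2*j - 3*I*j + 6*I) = (j - 4*I)/(j - 2)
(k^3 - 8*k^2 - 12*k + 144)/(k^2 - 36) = (k^2 - 2*k - 24)/(k + 6)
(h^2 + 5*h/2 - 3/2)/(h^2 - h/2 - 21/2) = (2*h - 1)/(2*h - 7)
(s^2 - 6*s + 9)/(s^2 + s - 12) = (s - 3)/(s + 4)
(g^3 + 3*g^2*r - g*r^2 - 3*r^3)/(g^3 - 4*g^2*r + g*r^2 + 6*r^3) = (g^2 + 2*g*r - 3*r^2)/(g^2 - 5*g*r + 6*r^2)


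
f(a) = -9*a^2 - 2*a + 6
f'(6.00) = -110.00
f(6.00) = -330.00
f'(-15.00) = 268.00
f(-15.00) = -1989.00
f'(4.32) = -79.76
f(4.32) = -170.60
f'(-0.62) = 9.16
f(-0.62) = 3.78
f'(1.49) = -28.82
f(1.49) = -16.96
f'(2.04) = -38.72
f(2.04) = -35.53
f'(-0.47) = 6.46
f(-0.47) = 4.95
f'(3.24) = -60.32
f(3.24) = -94.96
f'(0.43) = -9.74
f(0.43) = 3.48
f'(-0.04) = -1.28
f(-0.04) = 6.07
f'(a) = -18*a - 2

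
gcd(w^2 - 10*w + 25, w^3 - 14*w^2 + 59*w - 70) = w - 5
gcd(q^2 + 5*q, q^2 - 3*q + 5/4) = 1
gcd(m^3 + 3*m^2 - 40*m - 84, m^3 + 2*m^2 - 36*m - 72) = m^2 - 4*m - 12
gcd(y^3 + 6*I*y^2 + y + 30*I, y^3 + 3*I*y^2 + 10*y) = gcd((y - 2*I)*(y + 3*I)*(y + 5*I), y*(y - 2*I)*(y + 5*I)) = y^2 + 3*I*y + 10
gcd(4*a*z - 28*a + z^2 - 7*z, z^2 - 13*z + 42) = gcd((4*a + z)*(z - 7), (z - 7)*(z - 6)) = z - 7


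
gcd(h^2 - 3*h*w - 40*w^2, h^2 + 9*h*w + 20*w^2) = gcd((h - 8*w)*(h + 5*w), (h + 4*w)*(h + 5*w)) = h + 5*w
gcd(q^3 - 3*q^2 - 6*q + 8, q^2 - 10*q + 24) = q - 4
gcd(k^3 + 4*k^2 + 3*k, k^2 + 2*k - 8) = 1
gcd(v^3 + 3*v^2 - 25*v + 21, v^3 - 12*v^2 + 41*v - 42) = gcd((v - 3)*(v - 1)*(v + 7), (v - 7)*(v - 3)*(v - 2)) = v - 3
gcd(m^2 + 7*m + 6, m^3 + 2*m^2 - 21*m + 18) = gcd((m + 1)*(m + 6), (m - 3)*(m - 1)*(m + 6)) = m + 6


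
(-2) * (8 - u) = 2*u - 16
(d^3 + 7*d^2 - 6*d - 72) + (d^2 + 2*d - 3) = d^3 + 8*d^2 - 4*d - 75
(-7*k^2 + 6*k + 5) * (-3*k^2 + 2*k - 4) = 21*k^4 - 32*k^3 + 25*k^2 - 14*k - 20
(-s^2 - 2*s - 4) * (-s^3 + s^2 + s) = s^5 + s^4 + s^3 - 6*s^2 - 4*s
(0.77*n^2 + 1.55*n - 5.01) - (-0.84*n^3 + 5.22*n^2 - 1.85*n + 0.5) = 0.84*n^3 - 4.45*n^2 + 3.4*n - 5.51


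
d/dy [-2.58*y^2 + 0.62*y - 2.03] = 0.62 - 5.16*y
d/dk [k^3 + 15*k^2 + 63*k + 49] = 3*k^2 + 30*k + 63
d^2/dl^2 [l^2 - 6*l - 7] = 2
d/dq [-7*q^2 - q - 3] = -14*q - 1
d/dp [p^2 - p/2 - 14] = 2*p - 1/2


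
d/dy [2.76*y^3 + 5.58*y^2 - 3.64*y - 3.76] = 8.28*y^2 + 11.16*y - 3.64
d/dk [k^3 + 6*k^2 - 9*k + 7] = 3*k^2 + 12*k - 9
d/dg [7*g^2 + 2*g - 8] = 14*g + 2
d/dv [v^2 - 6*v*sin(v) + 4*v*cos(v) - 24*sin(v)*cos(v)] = -4*v*sin(v) - 6*v*cos(v) + 2*v - 6*sin(v) + 4*cos(v) - 24*cos(2*v)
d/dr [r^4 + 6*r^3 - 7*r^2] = 2*r*(2*r^2 + 9*r - 7)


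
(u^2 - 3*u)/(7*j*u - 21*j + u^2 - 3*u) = u/(7*j + u)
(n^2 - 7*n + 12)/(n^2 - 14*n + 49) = (n^2 - 7*n + 12)/(n^2 - 14*n + 49)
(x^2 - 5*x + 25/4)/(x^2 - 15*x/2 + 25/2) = (x - 5/2)/(x - 5)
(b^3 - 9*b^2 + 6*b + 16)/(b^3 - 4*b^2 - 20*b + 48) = (b^2 - 7*b - 8)/(b^2 - 2*b - 24)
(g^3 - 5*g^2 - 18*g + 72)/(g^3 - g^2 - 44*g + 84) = (g^2 + g - 12)/(g^2 + 5*g - 14)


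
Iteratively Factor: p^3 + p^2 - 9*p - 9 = (p + 3)*(p^2 - 2*p - 3) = (p - 3)*(p + 3)*(p + 1)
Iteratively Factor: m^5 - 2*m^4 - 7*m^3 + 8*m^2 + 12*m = (m)*(m^4 - 2*m^3 - 7*m^2 + 8*m + 12) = m*(m - 3)*(m^3 + m^2 - 4*m - 4) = m*(m - 3)*(m + 1)*(m^2 - 4) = m*(m - 3)*(m - 2)*(m + 1)*(m + 2)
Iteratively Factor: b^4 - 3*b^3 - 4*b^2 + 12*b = (b)*(b^3 - 3*b^2 - 4*b + 12) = b*(b + 2)*(b^2 - 5*b + 6) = b*(b - 3)*(b + 2)*(b - 2)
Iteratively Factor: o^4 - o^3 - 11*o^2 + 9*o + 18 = (o + 3)*(o^3 - 4*o^2 + o + 6) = (o - 3)*(o + 3)*(o^2 - o - 2) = (o - 3)*(o - 2)*(o + 3)*(o + 1)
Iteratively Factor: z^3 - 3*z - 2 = (z - 2)*(z^2 + 2*z + 1) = (z - 2)*(z + 1)*(z + 1)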